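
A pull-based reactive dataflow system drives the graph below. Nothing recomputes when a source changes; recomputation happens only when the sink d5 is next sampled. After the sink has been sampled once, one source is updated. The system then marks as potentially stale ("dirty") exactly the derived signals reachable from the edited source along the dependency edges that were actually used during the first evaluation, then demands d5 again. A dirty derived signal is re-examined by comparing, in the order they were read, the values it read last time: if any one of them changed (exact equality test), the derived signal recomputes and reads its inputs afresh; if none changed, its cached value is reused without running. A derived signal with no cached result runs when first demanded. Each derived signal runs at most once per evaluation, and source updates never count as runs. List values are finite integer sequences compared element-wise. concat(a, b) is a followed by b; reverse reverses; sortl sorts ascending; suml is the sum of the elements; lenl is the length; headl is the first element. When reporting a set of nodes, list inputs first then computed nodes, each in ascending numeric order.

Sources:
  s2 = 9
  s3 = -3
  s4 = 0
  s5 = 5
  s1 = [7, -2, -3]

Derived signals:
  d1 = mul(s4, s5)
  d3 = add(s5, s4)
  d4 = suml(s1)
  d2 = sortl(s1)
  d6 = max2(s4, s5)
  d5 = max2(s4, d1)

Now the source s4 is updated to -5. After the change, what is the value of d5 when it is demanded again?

New value of d5: -5.

First evaluation (everything demanded from the output):
  d1 = mul(0, 5) = 0
  d5 = max2(0, 0) = 0

Propagation after the edit:
  d1: runs — s4 0->-5; result -25.
  d5: runs — s4 0->-5; d1 0->-25; result -5.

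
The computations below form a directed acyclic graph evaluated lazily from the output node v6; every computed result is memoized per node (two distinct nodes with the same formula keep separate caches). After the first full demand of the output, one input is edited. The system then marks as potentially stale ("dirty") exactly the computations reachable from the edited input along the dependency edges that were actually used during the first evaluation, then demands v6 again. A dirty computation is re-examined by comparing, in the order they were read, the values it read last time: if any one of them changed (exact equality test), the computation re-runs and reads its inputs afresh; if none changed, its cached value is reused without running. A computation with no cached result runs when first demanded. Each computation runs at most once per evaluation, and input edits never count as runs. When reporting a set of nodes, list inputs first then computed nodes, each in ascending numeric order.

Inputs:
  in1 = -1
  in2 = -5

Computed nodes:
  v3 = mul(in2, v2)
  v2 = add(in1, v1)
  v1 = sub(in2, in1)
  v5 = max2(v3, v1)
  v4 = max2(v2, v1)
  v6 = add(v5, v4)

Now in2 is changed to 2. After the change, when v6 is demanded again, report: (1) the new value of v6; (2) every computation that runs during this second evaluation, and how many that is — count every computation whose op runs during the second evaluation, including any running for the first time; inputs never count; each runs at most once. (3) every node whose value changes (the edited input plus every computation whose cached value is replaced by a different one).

Demanding v6 again yields 7.
6 computations run: v1, v2, v3, v4, v5, v6.
The nodes whose values change: in2, v1, v2, v3, v4, v5, v6.

First demand of the output computes:
  v1 = sub(-5, -1) = -4
  v2 = add(-1, -4) = -5
  v3 = mul(-5, -5) = 25
  v4 = max2(-5, -4) = -4
  v5 = max2(25, -4) = 25
  v6 = add(25, -4) = 21

After the edit, cleaning proceeds:
  v1: a read changed (in2 -5->2) — executes, giving 3.
  v2: a read changed (v1 -4->3) — executes, giving 2.
  v3: a read changed (in2 -5->2; v2 -5->2) — executes, giving 4.
  v4: a read changed (v2 -5->2; v1 -4->3) — executes, giving 3.
  v5: a read changed (v3 25->4; v1 -4->3) — executes, giving 4.
  v6: a read changed (v5 25->4; v4 -4->3) — executes, giving 7.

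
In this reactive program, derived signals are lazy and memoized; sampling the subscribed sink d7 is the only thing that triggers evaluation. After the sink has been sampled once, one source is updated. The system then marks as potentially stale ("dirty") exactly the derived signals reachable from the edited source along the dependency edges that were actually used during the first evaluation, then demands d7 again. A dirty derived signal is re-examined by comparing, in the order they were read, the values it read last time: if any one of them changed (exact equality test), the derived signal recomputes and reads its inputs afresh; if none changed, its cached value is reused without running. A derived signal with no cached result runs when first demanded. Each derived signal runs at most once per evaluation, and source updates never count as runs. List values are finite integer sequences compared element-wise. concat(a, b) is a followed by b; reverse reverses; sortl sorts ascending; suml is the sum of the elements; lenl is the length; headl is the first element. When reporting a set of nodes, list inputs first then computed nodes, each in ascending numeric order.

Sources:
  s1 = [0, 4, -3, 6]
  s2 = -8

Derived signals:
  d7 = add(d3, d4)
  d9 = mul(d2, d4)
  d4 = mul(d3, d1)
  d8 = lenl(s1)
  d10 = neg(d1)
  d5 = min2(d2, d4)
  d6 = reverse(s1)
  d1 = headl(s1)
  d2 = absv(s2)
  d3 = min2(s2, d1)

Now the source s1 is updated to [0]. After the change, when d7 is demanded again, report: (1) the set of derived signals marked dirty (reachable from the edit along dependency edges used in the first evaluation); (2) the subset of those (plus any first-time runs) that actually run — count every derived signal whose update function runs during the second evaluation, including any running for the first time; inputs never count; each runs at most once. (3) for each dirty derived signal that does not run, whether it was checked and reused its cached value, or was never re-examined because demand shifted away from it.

First demand of the output computes:
  d1 = headl([0, 4, -3, 6]) = 0
  d3 = min2(-8, 0) = -8
  d4 = mul(-8, 0) = 0
  d7 = add(-8, 0) = -8

After the edit, cleaning proceeds:
  d1: a read changed (s1 [0, 4, -3, 6]->[0]) — executes, giving 0 — identical to its old value.
  d3: dirty, but its reads are unchanged (s2 unchanged, d1 unchanged); cached -8 stands.
  d4: dirty, but its reads are unchanged (d3 unchanged, d1 unchanged); cached 0 stands.
  d7: dirty, but its reads are unchanged (d3 unchanged, d4 unchanged); cached -8 stands.

Note the absorption at d1: it re-runs yet its value is the same, leaving the output's value untouched.

The edit dirties: d1, d3, d4, d7.
1 derived signals run: d1.
Cache hits after checking: d3, d4, d7.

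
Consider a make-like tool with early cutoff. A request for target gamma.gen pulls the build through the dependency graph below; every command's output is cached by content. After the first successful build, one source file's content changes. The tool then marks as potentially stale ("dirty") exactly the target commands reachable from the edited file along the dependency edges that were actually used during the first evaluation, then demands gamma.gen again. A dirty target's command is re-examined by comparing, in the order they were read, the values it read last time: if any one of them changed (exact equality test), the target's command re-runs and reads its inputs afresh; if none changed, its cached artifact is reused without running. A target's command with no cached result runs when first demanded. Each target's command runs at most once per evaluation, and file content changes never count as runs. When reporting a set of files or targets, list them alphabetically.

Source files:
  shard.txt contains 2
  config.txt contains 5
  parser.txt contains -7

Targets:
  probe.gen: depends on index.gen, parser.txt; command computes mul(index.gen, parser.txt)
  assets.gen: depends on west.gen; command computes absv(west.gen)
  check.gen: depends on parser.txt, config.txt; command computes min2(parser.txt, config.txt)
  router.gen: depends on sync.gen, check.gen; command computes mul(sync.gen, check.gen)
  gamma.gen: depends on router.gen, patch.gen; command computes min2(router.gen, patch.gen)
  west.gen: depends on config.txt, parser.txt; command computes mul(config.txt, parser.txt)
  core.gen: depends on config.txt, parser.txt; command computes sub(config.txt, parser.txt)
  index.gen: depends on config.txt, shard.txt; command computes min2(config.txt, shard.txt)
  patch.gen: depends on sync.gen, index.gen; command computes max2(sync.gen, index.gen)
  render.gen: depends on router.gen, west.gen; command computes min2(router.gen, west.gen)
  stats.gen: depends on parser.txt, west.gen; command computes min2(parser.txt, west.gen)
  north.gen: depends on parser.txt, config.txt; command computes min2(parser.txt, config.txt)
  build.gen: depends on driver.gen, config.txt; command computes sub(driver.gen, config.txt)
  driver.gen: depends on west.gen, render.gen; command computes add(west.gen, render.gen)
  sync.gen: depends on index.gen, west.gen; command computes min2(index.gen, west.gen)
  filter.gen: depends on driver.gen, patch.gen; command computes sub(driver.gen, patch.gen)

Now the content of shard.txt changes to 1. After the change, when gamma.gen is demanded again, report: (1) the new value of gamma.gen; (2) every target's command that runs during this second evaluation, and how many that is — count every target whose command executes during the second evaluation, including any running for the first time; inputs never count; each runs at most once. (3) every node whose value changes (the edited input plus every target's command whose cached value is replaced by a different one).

First demand of the output computes:
  check.gen = min2(-7, 5) = -7
  index.gen = min2(5, 2) = 2
  west.gen = mul(5, -7) = -35
  sync.gen = min2(2, -35) = -35
  patch.gen = max2(-35, 2) = 2
  router.gen = mul(-35, -7) = 245
  gamma.gen = min2(245, 2) = 2

After the edit, cleaning proceeds:
  index.gen: a read changed (shard.txt 2->1) — executes, giving 1.
  sync.gen: a read changed (index.gen 2->1) — executes, giving -35 — identical to its old value.
  patch.gen: a read changed (index.gen 2->1) — executes, giving 1.
  router.gen: dirty, but its reads are unchanged (sync.gen unchanged, check.gen unchanged); cached 245 stands.
  gamma.gen: a read changed (patch.gen 2->1) — executes, giving 1.

Note where the cutoff bites: router.gen is checked, finds nothing changed, and keeps its cache.

Demanding gamma.gen again yields 1.
4 target commands run: gamma.gen, index.gen, patch.gen, sync.gen.
The nodes whose values change: gamma.gen, index.gen, patch.gen, shard.txt.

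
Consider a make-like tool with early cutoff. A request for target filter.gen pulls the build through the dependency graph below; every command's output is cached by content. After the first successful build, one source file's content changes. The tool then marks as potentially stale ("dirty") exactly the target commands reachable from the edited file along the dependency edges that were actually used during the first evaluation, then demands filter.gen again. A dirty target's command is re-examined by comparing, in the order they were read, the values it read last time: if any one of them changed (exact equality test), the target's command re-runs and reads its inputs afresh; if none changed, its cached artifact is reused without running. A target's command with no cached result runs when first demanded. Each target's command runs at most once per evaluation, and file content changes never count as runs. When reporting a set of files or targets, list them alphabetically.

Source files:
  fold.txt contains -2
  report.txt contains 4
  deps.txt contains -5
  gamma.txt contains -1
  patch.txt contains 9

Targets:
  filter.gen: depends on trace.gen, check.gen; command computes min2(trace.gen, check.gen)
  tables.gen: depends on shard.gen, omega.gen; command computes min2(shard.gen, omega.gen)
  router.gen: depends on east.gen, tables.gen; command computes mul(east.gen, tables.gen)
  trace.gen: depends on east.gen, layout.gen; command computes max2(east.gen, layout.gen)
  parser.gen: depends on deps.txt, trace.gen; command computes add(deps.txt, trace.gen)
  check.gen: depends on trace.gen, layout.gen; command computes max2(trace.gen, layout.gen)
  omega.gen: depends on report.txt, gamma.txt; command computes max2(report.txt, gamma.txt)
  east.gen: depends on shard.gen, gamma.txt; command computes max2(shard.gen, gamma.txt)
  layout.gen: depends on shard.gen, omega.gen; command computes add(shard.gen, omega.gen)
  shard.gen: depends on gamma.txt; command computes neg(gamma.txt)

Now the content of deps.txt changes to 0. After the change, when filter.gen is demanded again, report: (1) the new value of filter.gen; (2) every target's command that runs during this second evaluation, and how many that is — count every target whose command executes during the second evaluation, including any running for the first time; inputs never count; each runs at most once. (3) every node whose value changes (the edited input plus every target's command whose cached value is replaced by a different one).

First demand of the output computes:
  omega.gen = max2(4, -1) = 4
  shard.gen = neg(-1) = 1
  east.gen = max2(1, -1) = 1
  layout.gen = add(1, 4) = 5
  trace.gen = max2(1, 5) = 5
  check.gen = max2(5, 5) = 5
  filter.gen = min2(5, 5) = 5

After the edit, cleaning proceeds:
  deps.txt only reaches undemanded nodes; the second demand re-runs nothing.

Note the shortcut — deps.txt feeds only undemanded nodes, so no recomputation happens.

Demanding filter.gen again yields 5.
0 target commands run: none.
The nodes whose values change: deps.txt.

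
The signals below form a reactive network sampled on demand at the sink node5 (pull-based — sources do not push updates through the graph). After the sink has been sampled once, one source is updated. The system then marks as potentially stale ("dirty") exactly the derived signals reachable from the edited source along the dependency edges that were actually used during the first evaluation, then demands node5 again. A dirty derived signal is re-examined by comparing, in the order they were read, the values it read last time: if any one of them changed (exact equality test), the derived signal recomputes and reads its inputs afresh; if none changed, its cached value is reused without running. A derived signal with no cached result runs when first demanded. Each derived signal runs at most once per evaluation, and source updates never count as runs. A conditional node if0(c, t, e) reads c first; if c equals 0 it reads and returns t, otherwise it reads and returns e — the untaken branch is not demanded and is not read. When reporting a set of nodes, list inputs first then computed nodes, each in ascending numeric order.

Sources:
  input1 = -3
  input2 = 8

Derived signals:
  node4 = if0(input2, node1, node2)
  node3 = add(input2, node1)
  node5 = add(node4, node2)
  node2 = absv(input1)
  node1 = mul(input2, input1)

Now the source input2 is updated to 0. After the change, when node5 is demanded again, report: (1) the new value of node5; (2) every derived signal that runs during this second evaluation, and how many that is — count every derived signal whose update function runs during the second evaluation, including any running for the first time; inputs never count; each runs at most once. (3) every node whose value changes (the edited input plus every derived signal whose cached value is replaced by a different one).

Initial pass — values computed on the first demand:
  node2 = absv(-3) = 3
  node4 = if0(input2=8 -> else branch node2) = 3
  node5 = add(3, 3) = 6

Second demand — change propagation:
  node1: newly demanded (no cache) — executes and yields 0.
  node4: re-runs because input2 8->0; new result 0.
  node5: re-runs because node4 3->0; new result 3.

The important point: the flipped condition pulls in fresh nodes; node1 runs for the first time.

node5 now evaluates to 3.
Run set: node1, node4, node5 (3 run).
Changed values: input2, node4, node5.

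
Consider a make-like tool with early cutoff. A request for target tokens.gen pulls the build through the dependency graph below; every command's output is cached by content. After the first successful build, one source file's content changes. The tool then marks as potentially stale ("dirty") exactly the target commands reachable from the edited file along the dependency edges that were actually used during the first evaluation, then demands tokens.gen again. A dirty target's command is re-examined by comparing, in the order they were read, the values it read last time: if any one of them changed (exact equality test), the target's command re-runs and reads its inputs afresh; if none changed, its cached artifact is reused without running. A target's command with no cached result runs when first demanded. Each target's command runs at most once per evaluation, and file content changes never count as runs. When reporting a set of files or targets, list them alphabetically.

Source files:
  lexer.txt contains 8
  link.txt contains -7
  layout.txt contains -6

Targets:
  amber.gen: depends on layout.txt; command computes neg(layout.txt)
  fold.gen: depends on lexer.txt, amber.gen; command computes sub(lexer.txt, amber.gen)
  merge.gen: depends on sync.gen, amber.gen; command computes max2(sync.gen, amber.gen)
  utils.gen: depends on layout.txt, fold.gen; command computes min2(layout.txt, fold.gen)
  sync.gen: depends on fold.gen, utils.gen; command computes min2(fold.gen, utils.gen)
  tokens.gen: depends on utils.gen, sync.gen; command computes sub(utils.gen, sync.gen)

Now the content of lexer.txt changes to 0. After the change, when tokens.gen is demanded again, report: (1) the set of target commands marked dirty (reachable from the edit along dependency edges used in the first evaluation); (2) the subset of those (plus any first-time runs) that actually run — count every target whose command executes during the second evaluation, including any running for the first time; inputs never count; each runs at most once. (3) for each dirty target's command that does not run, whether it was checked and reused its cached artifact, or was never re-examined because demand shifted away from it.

First demand of the output computes:
  amber.gen = neg(-6) = 6
  fold.gen = sub(8, 6) = 2
  utils.gen = min2(-6, 2) = -6
  sync.gen = min2(2, -6) = -6
  tokens.gen = sub(-6, -6) = 0

After the edit, cleaning proceeds:
  fold.gen: a read changed (lexer.txt 8->0) — executes, giving -6.
  utils.gen: a read changed (fold.gen 2->-6) — executes, giving -6 — identical to its old value.
  sync.gen: a read changed (fold.gen 2->-6) — executes, giving -6 — identical to its old value.
  tokens.gen: dirty, but its reads are unchanged (utils.gen unchanged, sync.gen unchanged); cached 0 stands.

Note where the cutoff bites: tokens.gen is checked, finds nothing changed, and keeps its cache.

The edit dirties: fold.gen, sync.gen, tokens.gen, utils.gen.
3 target commands run: fold.gen, sync.gen, utils.gen.
Cache hits after checking: tokens.gen.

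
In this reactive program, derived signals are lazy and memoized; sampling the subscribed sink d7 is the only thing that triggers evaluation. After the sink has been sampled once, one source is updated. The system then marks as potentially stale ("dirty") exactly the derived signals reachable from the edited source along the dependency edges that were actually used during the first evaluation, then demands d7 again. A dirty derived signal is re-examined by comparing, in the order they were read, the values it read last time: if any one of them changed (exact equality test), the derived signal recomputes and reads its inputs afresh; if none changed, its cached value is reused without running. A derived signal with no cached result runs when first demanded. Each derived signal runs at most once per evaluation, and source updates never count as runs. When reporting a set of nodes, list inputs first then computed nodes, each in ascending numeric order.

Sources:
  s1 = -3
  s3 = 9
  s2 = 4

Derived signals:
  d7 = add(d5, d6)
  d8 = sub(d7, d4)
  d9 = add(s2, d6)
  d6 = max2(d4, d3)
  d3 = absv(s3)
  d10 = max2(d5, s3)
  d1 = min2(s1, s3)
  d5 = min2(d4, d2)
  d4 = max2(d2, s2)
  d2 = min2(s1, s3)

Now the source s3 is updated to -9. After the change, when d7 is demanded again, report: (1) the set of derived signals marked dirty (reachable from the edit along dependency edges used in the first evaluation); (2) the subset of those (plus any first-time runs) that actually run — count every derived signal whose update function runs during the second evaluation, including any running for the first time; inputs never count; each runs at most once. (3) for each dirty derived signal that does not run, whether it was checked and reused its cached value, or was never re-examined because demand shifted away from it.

The edit dirties: d2, d3, d4, d5, d6, d7.
5 derived signals run: d2, d3, d4, d5, d7.
Cache hits after checking: d6.
Note where the cutoff bites: d6 is checked, finds nothing changed, and keeps its cache.

First demand of the output computes:
  d2 = min2(-3, 9) = -3
  d3 = absv(9) = 9
  d4 = max2(-3, 4) = 4
  d5 = min2(4, -3) = -3
  d6 = max2(4, 9) = 9
  d7 = add(-3, 9) = 6

After the edit, cleaning proceeds:
  d2: a read changed (s3 9->-9) — executes, giving -9.
  d3: a read changed (s3 9->-9) — executes, giving 9 — identical to its old value.
  d4: a read changed (d2 -3->-9) — executes, giving 4 — identical to its old value.
  d5: a read changed (d2 -3->-9) — executes, giving -9.
  d6: dirty, but its reads are unchanged (d4 unchanged, d3 unchanged); cached 9 stands.
  d7: a read changed (d5 -3->-9) — executes, giving 0.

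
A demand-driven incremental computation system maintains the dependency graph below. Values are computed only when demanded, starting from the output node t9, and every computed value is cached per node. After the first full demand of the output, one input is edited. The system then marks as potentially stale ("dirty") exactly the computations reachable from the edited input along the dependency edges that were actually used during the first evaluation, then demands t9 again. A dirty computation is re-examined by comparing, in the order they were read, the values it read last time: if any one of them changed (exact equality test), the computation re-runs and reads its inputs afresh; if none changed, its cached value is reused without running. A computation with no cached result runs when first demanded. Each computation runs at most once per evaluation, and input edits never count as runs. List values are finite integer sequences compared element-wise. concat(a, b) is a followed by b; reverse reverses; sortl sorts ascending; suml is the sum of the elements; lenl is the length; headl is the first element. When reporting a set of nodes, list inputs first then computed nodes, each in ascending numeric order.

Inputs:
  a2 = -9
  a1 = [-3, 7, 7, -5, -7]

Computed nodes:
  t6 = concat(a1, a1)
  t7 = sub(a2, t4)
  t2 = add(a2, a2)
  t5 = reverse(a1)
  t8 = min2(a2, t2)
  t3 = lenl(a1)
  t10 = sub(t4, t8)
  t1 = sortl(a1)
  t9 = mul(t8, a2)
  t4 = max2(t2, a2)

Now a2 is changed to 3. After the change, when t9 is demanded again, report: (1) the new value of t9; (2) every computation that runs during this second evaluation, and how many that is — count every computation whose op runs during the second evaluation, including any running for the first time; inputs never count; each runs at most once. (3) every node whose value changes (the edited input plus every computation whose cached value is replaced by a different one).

First evaluation (everything demanded from the output):
  t2 = add(-9, -9) = -18
  t8 = min2(-9, -18) = -18
  t9 = mul(-18, -9) = 162

Propagation after the edit:
  t2: runs — a2 -9->3; a2 -9->3; result 6.
  t8: runs — a2 -9->3; t2 -18->6; result 3.
  t9: runs — t8 -18->3; a2 -9->3; result 9.

New value of t9: 9.
Computations that run: t2, t8, t9 — 3 in total.
Values that change: a2, t2, t8, t9.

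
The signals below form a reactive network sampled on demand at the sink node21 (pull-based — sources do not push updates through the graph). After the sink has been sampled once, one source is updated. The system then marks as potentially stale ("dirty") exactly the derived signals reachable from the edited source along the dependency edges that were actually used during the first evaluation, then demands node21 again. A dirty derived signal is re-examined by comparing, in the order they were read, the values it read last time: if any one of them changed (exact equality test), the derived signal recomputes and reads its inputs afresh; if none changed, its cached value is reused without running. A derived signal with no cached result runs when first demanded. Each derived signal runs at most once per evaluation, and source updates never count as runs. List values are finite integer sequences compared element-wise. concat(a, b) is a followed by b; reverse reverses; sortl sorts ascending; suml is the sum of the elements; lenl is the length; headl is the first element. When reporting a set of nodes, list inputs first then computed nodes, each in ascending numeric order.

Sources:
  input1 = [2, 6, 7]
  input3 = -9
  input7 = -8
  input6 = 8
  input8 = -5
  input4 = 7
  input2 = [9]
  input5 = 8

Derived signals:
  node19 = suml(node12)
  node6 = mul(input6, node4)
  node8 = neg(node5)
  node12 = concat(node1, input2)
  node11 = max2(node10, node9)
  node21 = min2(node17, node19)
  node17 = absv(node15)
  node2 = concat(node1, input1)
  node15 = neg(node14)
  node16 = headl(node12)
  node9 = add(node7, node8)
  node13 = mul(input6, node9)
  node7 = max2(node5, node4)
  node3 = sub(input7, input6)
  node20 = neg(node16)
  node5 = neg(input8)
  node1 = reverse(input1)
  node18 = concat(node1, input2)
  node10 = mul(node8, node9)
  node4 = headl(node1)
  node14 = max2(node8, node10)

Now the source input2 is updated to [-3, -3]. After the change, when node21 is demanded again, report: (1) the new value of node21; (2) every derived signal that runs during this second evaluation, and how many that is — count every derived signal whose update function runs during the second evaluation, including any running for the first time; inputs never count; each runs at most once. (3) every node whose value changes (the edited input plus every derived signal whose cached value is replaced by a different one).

node21 now evaluates to 5.
Run set: node12, node19, node21 (3 run).
Changed values: input2, node12, node19.

Initial pass — values computed on the first demand:
  node1 = reverse([2, 6, 7]) = [7, 6, 2]
  node4 = headl([7, 6, 2]) = 7
  node5 = neg(-5) = 5
  node7 = max2(5, 7) = 7
  node8 = neg(5) = -5
  node9 = add(7, -5) = 2
  node10 = mul(-5, 2) = -10
  node12 = concat([7, 6, 2], [9]) = [7, 6, 2, 9]
  node14 = max2(-5, -10) = -5
  node15 = neg(-5) = 5
  node17 = absv(5) = 5
  node19 = suml([7, 6, 2, 9]) = 24
  node21 = min2(5, 24) = 5

Second demand — change propagation:
  node12: re-runs because input2 [9]->[-3, -3]; new result [7, 6, 2, -3, -3].
  node19: re-runs because node12 [7, 6, 2, 9]->[7, 6, 2, -3, -3]; new result 9.
  node21: re-runs because node19 24->9; new result 5 (unchanged).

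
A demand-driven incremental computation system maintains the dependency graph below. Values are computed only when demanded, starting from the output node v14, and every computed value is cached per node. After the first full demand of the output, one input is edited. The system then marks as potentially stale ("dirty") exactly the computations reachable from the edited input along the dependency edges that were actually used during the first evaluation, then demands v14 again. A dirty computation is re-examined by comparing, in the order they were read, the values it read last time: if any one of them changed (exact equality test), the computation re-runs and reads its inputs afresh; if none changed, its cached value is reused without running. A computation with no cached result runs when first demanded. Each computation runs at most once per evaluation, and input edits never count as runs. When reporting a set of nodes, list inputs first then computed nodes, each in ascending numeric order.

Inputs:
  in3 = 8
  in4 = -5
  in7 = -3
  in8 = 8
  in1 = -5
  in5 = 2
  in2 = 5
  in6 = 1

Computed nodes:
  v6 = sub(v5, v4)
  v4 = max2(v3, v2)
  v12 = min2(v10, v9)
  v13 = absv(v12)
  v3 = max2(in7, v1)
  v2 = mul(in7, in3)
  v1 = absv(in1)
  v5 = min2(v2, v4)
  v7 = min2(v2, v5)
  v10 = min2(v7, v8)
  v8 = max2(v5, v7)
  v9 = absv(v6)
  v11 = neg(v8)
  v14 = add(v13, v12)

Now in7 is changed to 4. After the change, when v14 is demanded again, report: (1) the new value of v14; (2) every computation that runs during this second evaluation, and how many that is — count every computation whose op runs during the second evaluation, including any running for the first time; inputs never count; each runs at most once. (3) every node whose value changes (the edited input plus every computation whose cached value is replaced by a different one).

First evaluation (everything demanded from the output):
  v1 = absv(-5) = 5
  v2 = mul(-3, 8) = -24
  v3 = max2(-3, 5) = 5
  v4 = max2(5, -24) = 5
  v5 = min2(-24, 5) = -24
  v6 = sub(-24, 5) = -29
  v7 = min2(-24, -24) = -24
  v8 = max2(-24, -24) = -24
  v9 = absv(-29) = 29
  v10 = min2(-24, -24) = -24
  v12 = min2(-24, 29) = -24
  v13 = absv(-24) = 24
  v14 = add(24, -24) = 0

Propagation after the edit:
  v2: runs — in7 -3->4; result 32.
  v3: runs — in7 -3->4; result 5 (same value as before).
  v4: runs — v2 -24->32; result 32.
  v5: runs — v2 -24->32; v4 5->32; result 32.
  v6: runs — v5 -24->32; v4 5->32; result 0.
  v7: runs — v2 -24->32; v5 -24->32; result 32.
  v8: runs — v5 -24->32; v7 -24->32; result 32.
  v9: runs — v6 -29->0; result 0.
  v10: runs — v7 -24->32; v8 -24->32; result 32.
  v12: runs — v10 -24->32; v9 29->0; result 0.
  v13: runs — v12 -24->0; result 0.
  v14: runs — v13 24->0; v12 -24->0; result 0 (same value as before).

New value of v14: 0.
Computations that run: v2, v3, v4, v5, v6, v7, v8, v9, v10, v12, v13, v14 — 12 in total.
Values that change: in7, v2, v4, v5, v6, v7, v8, v9, v10, v12, v13.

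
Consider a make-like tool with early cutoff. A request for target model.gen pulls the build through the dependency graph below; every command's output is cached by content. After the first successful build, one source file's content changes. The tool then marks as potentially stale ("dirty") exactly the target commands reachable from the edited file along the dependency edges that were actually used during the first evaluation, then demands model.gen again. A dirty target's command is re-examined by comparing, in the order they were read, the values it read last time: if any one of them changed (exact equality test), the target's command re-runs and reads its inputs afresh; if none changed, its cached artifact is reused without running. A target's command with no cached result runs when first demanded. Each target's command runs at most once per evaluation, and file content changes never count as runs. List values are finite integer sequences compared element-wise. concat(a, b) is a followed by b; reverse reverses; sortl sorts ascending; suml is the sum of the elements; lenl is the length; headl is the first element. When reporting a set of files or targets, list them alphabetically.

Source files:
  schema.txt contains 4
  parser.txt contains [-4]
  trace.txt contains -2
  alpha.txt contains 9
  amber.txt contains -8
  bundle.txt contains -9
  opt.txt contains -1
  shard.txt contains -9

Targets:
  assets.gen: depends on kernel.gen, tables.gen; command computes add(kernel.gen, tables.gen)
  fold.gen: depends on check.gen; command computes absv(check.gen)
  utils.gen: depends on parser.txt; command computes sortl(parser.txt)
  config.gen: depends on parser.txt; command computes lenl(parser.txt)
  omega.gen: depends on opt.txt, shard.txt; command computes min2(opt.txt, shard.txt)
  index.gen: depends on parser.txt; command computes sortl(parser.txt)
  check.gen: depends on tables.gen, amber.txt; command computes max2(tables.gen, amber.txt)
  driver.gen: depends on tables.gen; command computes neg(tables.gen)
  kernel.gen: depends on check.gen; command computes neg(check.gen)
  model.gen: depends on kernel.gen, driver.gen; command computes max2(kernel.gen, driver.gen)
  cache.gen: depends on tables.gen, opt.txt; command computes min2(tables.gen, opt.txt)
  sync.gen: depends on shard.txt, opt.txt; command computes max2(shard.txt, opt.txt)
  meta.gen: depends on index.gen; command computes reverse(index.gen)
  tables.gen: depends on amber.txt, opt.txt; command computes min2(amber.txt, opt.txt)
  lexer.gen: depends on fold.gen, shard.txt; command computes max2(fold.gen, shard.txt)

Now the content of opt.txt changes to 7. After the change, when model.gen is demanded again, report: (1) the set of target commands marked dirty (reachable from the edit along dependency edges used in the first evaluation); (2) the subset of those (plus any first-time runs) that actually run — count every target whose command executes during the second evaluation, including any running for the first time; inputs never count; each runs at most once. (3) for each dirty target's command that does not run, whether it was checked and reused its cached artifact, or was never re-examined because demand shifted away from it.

First demand of the output computes:
  tables.gen = min2(-8, -1) = -8
  check.gen = max2(-8, -8) = -8
  driver.gen = neg(-8) = 8
  kernel.gen = neg(-8) = 8
  model.gen = max2(8, 8) = 8

After the edit, cleaning proceeds:
  tables.gen: a read changed (opt.txt -1->7) — executes, giving -8 — identical to its old value.
  check.gen: dirty, but its reads are unchanged (tables.gen unchanged, amber.txt unchanged); cached -8 stands.
  driver.gen: dirty, but its reads are unchanged (tables.gen unchanged); cached 8 stands.
  kernel.gen: dirty, but its reads are unchanged (check.gen unchanged); cached 8 stands.
  model.gen: dirty, but its reads are unchanged (kernel.gen unchanged, driver.gen unchanged); cached 8 stands.

Note the absorption at tables.gen: it re-runs yet its value is the same, leaving the output's value untouched.

The edit dirties: check.gen, driver.gen, kernel.gen, model.gen, tables.gen.
1 target commands run: tables.gen.
Cache hits after checking: check.gen, driver.gen, kernel.gen, model.gen.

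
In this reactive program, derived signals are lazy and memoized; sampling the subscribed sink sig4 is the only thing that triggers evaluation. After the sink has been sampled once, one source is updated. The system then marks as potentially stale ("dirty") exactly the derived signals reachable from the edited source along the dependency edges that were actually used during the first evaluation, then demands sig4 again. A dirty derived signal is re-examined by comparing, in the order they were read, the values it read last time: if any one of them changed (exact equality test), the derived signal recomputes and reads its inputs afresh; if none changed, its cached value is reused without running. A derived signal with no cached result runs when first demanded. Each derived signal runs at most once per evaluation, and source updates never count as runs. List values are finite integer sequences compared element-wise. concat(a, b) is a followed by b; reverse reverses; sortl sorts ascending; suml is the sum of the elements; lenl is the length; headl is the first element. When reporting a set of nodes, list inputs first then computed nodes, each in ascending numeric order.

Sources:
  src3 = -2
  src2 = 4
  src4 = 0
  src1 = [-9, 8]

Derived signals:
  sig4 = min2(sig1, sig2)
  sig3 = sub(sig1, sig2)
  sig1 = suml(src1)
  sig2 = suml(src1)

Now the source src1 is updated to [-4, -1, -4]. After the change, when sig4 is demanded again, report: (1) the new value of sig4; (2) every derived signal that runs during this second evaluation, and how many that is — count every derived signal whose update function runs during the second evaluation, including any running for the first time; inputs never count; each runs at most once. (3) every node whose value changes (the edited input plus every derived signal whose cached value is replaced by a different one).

Demanding sig4 again yields -9.
3 derived signals run: sig1, sig2, sig4.
The nodes whose values change: src1, sig1, sig2, sig4.

First demand of the output computes:
  sig1 = suml([-9, 8]) = -1
  sig2 = suml([-9, 8]) = -1
  sig4 = min2(-1, -1) = -1

After the edit, cleaning proceeds:
  sig1: a read changed (src1 [-9, 8]->[-4, -1, -4]) — executes, giving -9.
  sig2: a read changed (src1 [-9, 8]->[-4, -1, -4]) — executes, giving -9.
  sig4: a read changed (sig1 -1->-9; sig2 -1->-9) — executes, giving -9.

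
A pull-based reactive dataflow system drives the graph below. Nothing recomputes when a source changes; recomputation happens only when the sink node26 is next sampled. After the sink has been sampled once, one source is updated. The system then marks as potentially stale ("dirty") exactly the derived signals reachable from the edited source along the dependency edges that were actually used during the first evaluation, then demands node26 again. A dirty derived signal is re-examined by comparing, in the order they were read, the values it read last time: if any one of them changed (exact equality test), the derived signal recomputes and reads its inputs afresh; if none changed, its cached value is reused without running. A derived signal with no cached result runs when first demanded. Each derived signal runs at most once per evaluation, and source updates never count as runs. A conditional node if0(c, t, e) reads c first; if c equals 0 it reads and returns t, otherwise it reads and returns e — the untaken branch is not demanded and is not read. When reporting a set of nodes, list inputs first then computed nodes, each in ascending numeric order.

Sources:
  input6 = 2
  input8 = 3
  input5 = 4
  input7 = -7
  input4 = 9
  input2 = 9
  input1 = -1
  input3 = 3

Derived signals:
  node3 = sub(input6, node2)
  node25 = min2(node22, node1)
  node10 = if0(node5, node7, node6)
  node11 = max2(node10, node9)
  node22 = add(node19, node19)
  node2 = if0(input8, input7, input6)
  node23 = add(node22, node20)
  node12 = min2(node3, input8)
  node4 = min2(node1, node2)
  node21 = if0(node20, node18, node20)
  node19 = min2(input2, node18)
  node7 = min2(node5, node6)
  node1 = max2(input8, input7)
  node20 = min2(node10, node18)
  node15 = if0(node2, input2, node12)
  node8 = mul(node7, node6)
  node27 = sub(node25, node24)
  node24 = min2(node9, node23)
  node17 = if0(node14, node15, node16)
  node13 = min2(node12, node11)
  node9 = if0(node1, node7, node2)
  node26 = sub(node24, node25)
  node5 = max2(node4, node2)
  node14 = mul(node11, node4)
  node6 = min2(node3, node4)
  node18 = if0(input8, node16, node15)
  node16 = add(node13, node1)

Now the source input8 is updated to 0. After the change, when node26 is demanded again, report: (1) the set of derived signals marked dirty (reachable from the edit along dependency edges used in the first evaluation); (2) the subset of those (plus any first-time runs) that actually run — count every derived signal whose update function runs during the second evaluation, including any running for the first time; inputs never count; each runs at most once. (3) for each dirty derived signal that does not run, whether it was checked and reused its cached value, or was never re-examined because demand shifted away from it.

First evaluation (everything demanded from the output):
  node1 = max2(3, -7) = 3
  node2 = if0(input8=3 -> else branch input6) = 2
  node3 = sub(2, 2) = 0
  node4 = min2(3, 2) = 2
  node5 = max2(2, 2) = 2
  node6 = min2(0, 2) = 0
  node9 = if0(node1=3 -> else branch node2) = 2
  node10 = if0(node5=2 -> else branch node6) = 0
  node12 = min2(0, 3) = 0
  node15 = if0(node2=2 -> else branch node12) = 0
  node18 = if0(input8=3 -> else branch node15) = 0
  node19 = min2(9, 0) = 0
  node20 = min2(0, 0) = 0
  node22 = add(0, 0) = 0
  node23 = add(0, 0) = 0
  node24 = min2(2, 0) = 0
  node25 = min2(0, 3) = 0
  node26 = sub(0, 0) = 0

Propagation after the edit:
  node1: runs — input8 3->0; result 0.
  node2: runs — input8 3->0; result -7.
  node3: runs — node2 2->-7; result 9.
  node4: runs — node1 3->0; node2 2->-7; result -7.
  node5: runs — node4 2->-7; node2 2->-7; result -7.
  node6: runs — node3 0->9; node4 2->-7; result -7.
  node7: demanded for the first time — runs, produces -7.
  node9: runs — node1 3->0; node2 2->-7; result -7.
  node10: runs — node5 2->-7; node6 0->-7; result -7.
  node11: demanded for the first time — runs, produces -7.
  node12: runs — node3 0->9; input8 3->0; result 0 (same value as before).
  node13: demanded for the first time — runs, produces -7.
  node15: marked dirty but never re-examined — demand shifted away from it.
  node16: demanded for the first time — runs, produces -7.
  node18: runs — input8 3->0; result -7.
  node19: runs — node18 0->-7; result -7.
  node20: runs — node10 0->-7; node18 0->-7; result -7.
  node22: runs — node19 0->-7; node19 0->-7; result -14.
  node23: runs — node22 0->-14; node20 0->-7; result -21.
  node24: runs — node9 2->-7; node23 0->-21; result -21.
  node25: runs — node22 0->-14; node1 3->0; result -14.
  node26: runs — node24 0->-21; node25 0->-14; result -7.

Key observation: a condition flipped, so demand moved to the other branch — node15 is never re-examined.

Marked dirty: node1, node2, node3, node4, node5, node6, node9, node10, node12, node15, node18, node19, node20, node22, node23, node24, node25, node26.
Derived signals that run: node1, node2, node3, node4, node5, node6, node7, node9, node10, node11, node12, node13, node16, node18, node19, node20, node22, node23, node24, node25, node26 — 21 in total.
Never re-examined (demand shifted away): node15.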